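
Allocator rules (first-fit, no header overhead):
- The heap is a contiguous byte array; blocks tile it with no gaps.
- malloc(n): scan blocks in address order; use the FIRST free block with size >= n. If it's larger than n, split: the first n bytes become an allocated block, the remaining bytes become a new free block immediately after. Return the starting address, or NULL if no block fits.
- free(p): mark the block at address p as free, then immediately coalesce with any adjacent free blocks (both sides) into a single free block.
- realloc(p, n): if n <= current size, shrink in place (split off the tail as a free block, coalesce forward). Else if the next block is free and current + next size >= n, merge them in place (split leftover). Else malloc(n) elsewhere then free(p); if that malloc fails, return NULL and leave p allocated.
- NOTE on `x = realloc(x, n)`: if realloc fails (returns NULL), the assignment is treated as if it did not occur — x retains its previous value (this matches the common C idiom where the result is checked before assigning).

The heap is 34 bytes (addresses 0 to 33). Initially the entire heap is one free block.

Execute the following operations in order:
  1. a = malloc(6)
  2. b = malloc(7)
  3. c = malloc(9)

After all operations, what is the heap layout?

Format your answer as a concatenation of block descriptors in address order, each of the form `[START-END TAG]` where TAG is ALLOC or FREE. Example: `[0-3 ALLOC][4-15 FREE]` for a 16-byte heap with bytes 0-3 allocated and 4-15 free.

Answer: [0-5 ALLOC][6-12 ALLOC][13-21 ALLOC][22-33 FREE]

Derivation:
Op 1: a = malloc(6) -> a = 0; heap: [0-5 ALLOC][6-33 FREE]
Op 2: b = malloc(7) -> b = 6; heap: [0-5 ALLOC][6-12 ALLOC][13-33 FREE]
Op 3: c = malloc(9) -> c = 13; heap: [0-5 ALLOC][6-12 ALLOC][13-21 ALLOC][22-33 FREE]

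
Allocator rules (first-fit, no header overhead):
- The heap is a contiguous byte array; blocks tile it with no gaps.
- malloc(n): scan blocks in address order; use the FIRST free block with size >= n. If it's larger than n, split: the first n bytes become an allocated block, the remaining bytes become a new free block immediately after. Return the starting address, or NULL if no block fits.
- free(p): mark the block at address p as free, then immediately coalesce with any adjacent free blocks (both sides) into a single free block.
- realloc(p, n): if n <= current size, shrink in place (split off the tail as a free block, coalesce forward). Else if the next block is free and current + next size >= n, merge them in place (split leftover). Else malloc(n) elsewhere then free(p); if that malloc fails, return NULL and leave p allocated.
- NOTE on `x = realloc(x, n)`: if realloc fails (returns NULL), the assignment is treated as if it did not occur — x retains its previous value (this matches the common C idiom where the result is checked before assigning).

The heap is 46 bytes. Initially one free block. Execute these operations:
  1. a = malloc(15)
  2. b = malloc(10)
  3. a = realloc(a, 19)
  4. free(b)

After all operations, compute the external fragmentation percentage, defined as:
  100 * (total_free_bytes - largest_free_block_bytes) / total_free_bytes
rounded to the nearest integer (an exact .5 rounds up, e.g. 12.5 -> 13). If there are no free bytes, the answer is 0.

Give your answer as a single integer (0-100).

Answer: 7

Derivation:
Op 1: a = malloc(15) -> a = 0; heap: [0-14 ALLOC][15-45 FREE]
Op 2: b = malloc(10) -> b = 15; heap: [0-14 ALLOC][15-24 ALLOC][25-45 FREE]
Op 3: a = realloc(a, 19) -> a = 25; heap: [0-14 FREE][15-24 ALLOC][25-43 ALLOC][44-45 FREE]
Op 4: free(b) -> (freed b); heap: [0-24 FREE][25-43 ALLOC][44-45 FREE]
Free blocks: [25 2] total_free=27 largest=25 -> 100*(27-25)/27 = 200/27 ≈ 7.407 -> rounds to 7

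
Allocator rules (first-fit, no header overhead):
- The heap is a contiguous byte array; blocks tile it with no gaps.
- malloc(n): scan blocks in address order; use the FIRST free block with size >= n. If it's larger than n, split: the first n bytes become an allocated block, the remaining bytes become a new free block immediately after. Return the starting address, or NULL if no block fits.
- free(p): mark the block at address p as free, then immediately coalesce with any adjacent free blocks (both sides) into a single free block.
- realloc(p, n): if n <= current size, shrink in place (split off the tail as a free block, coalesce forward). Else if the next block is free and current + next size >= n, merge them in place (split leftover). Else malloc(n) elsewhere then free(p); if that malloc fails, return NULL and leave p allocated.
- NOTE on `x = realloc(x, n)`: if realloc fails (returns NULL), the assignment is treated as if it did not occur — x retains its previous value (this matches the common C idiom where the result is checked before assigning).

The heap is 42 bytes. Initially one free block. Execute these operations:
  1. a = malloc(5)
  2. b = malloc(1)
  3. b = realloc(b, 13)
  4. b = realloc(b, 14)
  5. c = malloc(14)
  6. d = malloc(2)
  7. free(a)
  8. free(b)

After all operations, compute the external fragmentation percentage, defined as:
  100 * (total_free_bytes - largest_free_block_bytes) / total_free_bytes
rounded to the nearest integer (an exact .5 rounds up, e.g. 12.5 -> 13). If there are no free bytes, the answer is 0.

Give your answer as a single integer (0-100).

Op 1: a = malloc(5) -> a = 0; heap: [0-4 ALLOC][5-41 FREE]
Op 2: b = malloc(1) -> b = 5; heap: [0-4 ALLOC][5-5 ALLOC][6-41 FREE]
Op 3: b = realloc(b, 13) -> b = 5; heap: [0-4 ALLOC][5-17 ALLOC][18-41 FREE]
Op 4: b = realloc(b, 14) -> b = 5; heap: [0-4 ALLOC][5-18 ALLOC][19-41 FREE]
Op 5: c = malloc(14) -> c = 19; heap: [0-4 ALLOC][5-18 ALLOC][19-32 ALLOC][33-41 FREE]
Op 6: d = malloc(2) -> d = 33; heap: [0-4 ALLOC][5-18 ALLOC][19-32 ALLOC][33-34 ALLOC][35-41 FREE]
Op 7: free(a) -> (freed a); heap: [0-4 FREE][5-18 ALLOC][19-32 ALLOC][33-34 ALLOC][35-41 FREE]
Op 8: free(b) -> (freed b); heap: [0-18 FREE][19-32 ALLOC][33-34 ALLOC][35-41 FREE]
Free blocks: [19 7] total_free=26 largest=19 -> 100*(26-19)/26 = 700/26 ≈ 26.923 -> rounds to 27

Answer: 27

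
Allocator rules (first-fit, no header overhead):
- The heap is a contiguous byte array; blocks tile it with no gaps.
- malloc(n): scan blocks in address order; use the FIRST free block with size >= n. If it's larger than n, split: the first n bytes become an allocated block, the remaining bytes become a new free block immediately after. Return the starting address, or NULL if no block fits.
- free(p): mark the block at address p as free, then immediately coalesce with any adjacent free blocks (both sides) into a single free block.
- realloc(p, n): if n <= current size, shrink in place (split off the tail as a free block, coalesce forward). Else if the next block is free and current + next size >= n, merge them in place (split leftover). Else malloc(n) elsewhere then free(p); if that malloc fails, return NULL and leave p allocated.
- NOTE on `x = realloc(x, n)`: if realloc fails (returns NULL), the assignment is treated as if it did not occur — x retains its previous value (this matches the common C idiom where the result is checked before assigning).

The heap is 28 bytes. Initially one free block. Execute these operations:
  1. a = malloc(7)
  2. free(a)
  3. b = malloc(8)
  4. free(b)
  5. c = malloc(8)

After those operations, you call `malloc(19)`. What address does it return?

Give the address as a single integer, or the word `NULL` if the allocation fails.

Op 1: a = malloc(7) -> a = 0; heap: [0-6 ALLOC][7-27 FREE]
Op 2: free(a) -> (freed a); heap: [0-27 FREE]
Op 3: b = malloc(8) -> b = 0; heap: [0-7 ALLOC][8-27 FREE]
Op 4: free(b) -> (freed b); heap: [0-27 FREE]
Op 5: c = malloc(8) -> c = 0; heap: [0-7 ALLOC][8-27 FREE]
malloc(19): first-fit scan over [0-7 ALLOC][8-27 FREE] -> 8

Answer: 8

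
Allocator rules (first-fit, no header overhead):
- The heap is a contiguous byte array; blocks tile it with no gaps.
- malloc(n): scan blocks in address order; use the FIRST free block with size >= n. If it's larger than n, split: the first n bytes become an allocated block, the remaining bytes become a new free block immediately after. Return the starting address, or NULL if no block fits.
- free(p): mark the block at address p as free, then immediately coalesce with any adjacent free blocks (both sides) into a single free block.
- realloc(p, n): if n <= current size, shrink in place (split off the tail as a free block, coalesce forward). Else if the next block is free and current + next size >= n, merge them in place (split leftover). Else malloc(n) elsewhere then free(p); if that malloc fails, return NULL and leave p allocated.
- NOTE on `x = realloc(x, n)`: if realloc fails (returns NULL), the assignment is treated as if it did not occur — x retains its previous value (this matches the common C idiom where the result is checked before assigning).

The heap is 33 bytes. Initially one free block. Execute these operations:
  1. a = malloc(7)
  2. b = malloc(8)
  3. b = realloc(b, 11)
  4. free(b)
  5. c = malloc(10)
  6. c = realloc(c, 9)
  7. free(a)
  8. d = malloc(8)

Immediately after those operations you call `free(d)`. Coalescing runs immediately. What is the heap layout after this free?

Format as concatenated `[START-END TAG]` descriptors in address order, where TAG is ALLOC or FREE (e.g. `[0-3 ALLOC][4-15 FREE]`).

Answer: [0-6 FREE][7-15 ALLOC][16-32 FREE]

Derivation:
Op 1: a = malloc(7) -> a = 0; heap: [0-6 ALLOC][7-32 FREE]
Op 2: b = malloc(8) -> b = 7; heap: [0-6 ALLOC][7-14 ALLOC][15-32 FREE]
Op 3: b = realloc(b, 11) -> b = 7; heap: [0-6 ALLOC][7-17 ALLOC][18-32 FREE]
Op 4: free(b) -> (freed b); heap: [0-6 ALLOC][7-32 FREE]
Op 5: c = malloc(10) -> c = 7; heap: [0-6 ALLOC][7-16 ALLOC][17-32 FREE]
Op 6: c = realloc(c, 9) -> c = 7; heap: [0-6 ALLOC][7-15 ALLOC][16-32 FREE]
Op 7: free(a) -> (freed a); heap: [0-6 FREE][7-15 ALLOC][16-32 FREE]
Op 8: d = malloc(8) -> d = 16; heap: [0-6 FREE][7-15 ALLOC][16-23 ALLOC][24-32 FREE]
free(d): d = 16 -> block [16-23 ALLOC]; mark free, coalesce with adjacent free neighbors -> [0-6 FREE][7-15 ALLOC][16-32 FREE]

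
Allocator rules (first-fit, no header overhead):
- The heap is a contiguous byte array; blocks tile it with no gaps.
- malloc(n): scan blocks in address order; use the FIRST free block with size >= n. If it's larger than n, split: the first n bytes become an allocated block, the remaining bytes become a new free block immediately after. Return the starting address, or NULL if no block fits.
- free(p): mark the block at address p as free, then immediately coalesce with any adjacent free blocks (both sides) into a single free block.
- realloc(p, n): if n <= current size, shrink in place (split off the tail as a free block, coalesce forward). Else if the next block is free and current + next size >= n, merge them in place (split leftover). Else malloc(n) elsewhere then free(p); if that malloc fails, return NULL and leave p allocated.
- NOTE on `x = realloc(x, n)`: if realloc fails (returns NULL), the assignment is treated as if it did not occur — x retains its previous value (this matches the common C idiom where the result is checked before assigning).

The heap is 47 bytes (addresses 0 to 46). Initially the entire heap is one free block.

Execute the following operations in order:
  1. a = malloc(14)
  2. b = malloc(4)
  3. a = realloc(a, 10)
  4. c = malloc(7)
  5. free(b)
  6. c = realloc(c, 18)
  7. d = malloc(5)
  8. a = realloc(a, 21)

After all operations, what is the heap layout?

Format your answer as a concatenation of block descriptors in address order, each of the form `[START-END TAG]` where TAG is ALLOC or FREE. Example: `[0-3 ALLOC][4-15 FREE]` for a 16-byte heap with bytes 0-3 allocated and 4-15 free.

Answer: [0-9 ALLOC][10-14 ALLOC][15-17 FREE][18-35 ALLOC][36-46 FREE]

Derivation:
Op 1: a = malloc(14) -> a = 0; heap: [0-13 ALLOC][14-46 FREE]
Op 2: b = malloc(4) -> b = 14; heap: [0-13 ALLOC][14-17 ALLOC][18-46 FREE]
Op 3: a = realloc(a, 10) -> a = 0; heap: [0-9 ALLOC][10-13 FREE][14-17 ALLOC][18-46 FREE]
Op 4: c = malloc(7) -> c = 18; heap: [0-9 ALLOC][10-13 FREE][14-17 ALLOC][18-24 ALLOC][25-46 FREE]
Op 5: free(b) -> (freed b); heap: [0-9 ALLOC][10-17 FREE][18-24 ALLOC][25-46 FREE]
Op 6: c = realloc(c, 18) -> c = 18; heap: [0-9 ALLOC][10-17 FREE][18-35 ALLOC][36-46 FREE]
Op 7: d = malloc(5) -> d = 10; heap: [0-9 ALLOC][10-14 ALLOC][15-17 FREE][18-35 ALLOC][36-46 FREE]
Op 8: a = realloc(a, 21) -> NULL (a unchanged); heap: [0-9 ALLOC][10-14 ALLOC][15-17 FREE][18-35 ALLOC][36-46 FREE]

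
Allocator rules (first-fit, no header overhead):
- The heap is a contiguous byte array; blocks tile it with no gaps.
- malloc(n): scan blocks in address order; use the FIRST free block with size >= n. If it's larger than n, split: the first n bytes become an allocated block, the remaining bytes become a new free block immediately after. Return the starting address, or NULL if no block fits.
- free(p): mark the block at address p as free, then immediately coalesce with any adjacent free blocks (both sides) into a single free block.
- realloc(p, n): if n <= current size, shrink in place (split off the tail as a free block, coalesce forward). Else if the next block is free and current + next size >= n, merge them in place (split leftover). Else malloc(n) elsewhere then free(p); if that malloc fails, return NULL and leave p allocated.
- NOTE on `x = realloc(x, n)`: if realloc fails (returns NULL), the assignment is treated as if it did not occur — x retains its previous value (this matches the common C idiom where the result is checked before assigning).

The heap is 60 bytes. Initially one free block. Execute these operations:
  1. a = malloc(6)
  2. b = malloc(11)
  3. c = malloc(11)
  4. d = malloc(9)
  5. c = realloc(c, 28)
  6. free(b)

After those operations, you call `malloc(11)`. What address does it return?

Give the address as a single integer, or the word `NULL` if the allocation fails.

Op 1: a = malloc(6) -> a = 0; heap: [0-5 ALLOC][6-59 FREE]
Op 2: b = malloc(11) -> b = 6; heap: [0-5 ALLOC][6-16 ALLOC][17-59 FREE]
Op 3: c = malloc(11) -> c = 17; heap: [0-5 ALLOC][6-16 ALLOC][17-27 ALLOC][28-59 FREE]
Op 4: d = malloc(9) -> d = 28; heap: [0-5 ALLOC][6-16 ALLOC][17-27 ALLOC][28-36 ALLOC][37-59 FREE]
Op 5: c = realloc(c, 28) -> NULL (c unchanged); heap: [0-5 ALLOC][6-16 ALLOC][17-27 ALLOC][28-36 ALLOC][37-59 FREE]
Op 6: free(b) -> (freed b); heap: [0-5 ALLOC][6-16 FREE][17-27 ALLOC][28-36 ALLOC][37-59 FREE]
malloc(11): first-fit scan over [0-5 ALLOC][6-16 FREE][17-27 ALLOC][28-36 ALLOC][37-59 FREE] -> 6

Answer: 6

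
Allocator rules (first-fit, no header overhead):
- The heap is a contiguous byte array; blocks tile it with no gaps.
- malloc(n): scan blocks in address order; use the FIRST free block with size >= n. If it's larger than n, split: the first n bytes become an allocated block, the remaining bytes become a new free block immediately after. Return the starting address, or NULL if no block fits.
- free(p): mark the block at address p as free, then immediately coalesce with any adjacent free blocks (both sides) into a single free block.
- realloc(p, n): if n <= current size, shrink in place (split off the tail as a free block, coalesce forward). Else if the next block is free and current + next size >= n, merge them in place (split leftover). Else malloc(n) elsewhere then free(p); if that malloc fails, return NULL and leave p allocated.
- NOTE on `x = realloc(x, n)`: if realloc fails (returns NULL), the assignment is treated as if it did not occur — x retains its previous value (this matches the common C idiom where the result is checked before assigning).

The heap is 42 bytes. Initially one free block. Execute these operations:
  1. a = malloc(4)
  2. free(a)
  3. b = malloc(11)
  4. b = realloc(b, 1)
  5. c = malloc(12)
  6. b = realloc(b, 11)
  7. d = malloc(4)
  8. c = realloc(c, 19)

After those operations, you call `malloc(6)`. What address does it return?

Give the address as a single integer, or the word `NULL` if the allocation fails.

Answer: 28

Derivation:
Op 1: a = malloc(4) -> a = 0; heap: [0-3 ALLOC][4-41 FREE]
Op 2: free(a) -> (freed a); heap: [0-41 FREE]
Op 3: b = malloc(11) -> b = 0; heap: [0-10 ALLOC][11-41 FREE]
Op 4: b = realloc(b, 1) -> b = 0; heap: [0-0 ALLOC][1-41 FREE]
Op 5: c = malloc(12) -> c = 1; heap: [0-0 ALLOC][1-12 ALLOC][13-41 FREE]
Op 6: b = realloc(b, 11) -> b = 13; heap: [0-0 FREE][1-12 ALLOC][13-23 ALLOC][24-41 FREE]
Op 7: d = malloc(4) -> d = 24; heap: [0-0 FREE][1-12 ALLOC][13-23 ALLOC][24-27 ALLOC][28-41 FREE]
Op 8: c = realloc(c, 19) -> NULL (c unchanged); heap: [0-0 FREE][1-12 ALLOC][13-23 ALLOC][24-27 ALLOC][28-41 FREE]
malloc(6): first-fit scan over [0-0 FREE][1-12 ALLOC][13-23 ALLOC][24-27 ALLOC][28-41 FREE] -> 28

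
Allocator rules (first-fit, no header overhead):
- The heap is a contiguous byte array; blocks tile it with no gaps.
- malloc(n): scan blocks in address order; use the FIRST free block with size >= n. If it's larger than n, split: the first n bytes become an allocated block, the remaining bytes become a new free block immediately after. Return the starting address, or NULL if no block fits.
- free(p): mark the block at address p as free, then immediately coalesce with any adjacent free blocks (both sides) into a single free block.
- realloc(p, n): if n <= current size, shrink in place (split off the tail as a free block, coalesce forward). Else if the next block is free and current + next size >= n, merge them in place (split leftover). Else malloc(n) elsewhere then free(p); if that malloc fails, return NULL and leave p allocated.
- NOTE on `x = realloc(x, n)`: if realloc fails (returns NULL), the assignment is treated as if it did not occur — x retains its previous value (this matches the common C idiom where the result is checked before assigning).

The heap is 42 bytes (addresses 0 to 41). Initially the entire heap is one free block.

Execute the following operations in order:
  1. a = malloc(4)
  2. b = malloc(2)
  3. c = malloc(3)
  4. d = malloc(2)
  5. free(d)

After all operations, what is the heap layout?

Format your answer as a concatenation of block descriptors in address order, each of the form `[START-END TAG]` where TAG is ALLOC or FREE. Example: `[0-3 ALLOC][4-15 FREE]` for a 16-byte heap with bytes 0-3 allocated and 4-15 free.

Op 1: a = malloc(4) -> a = 0; heap: [0-3 ALLOC][4-41 FREE]
Op 2: b = malloc(2) -> b = 4; heap: [0-3 ALLOC][4-5 ALLOC][6-41 FREE]
Op 3: c = malloc(3) -> c = 6; heap: [0-3 ALLOC][4-5 ALLOC][6-8 ALLOC][9-41 FREE]
Op 4: d = malloc(2) -> d = 9; heap: [0-3 ALLOC][4-5 ALLOC][6-8 ALLOC][9-10 ALLOC][11-41 FREE]
Op 5: free(d) -> (freed d); heap: [0-3 ALLOC][4-5 ALLOC][6-8 ALLOC][9-41 FREE]

Answer: [0-3 ALLOC][4-5 ALLOC][6-8 ALLOC][9-41 FREE]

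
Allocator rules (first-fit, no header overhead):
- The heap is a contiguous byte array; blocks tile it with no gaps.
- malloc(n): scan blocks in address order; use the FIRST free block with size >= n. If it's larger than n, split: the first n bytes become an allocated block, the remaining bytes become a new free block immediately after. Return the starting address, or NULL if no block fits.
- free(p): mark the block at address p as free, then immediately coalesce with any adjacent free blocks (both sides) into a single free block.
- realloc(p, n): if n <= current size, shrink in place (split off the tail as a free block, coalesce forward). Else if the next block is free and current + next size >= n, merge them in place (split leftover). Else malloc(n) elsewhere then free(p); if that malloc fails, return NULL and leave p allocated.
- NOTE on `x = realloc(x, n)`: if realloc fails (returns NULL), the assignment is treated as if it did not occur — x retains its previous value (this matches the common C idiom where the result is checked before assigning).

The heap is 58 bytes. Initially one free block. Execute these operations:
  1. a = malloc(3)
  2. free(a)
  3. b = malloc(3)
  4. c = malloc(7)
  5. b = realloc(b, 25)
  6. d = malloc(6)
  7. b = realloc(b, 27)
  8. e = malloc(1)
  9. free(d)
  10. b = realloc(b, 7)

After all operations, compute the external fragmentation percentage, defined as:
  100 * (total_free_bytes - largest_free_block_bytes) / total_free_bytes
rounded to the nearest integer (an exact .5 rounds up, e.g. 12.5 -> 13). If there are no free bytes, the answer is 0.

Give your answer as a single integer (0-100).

Op 1: a = malloc(3) -> a = 0; heap: [0-2 ALLOC][3-57 FREE]
Op 2: free(a) -> (freed a); heap: [0-57 FREE]
Op 3: b = malloc(3) -> b = 0; heap: [0-2 ALLOC][3-57 FREE]
Op 4: c = malloc(7) -> c = 3; heap: [0-2 ALLOC][3-9 ALLOC][10-57 FREE]
Op 5: b = realloc(b, 25) -> b = 10; heap: [0-2 FREE][3-9 ALLOC][10-34 ALLOC][35-57 FREE]
Op 6: d = malloc(6) -> d = 35; heap: [0-2 FREE][3-9 ALLOC][10-34 ALLOC][35-40 ALLOC][41-57 FREE]
Op 7: b = realloc(b, 27) -> NULL (b unchanged); heap: [0-2 FREE][3-9 ALLOC][10-34 ALLOC][35-40 ALLOC][41-57 FREE]
Op 8: e = malloc(1) -> e = 0; heap: [0-0 ALLOC][1-2 FREE][3-9 ALLOC][10-34 ALLOC][35-40 ALLOC][41-57 FREE]
Op 9: free(d) -> (freed d); heap: [0-0 ALLOC][1-2 FREE][3-9 ALLOC][10-34 ALLOC][35-57 FREE]
Op 10: b = realloc(b, 7) -> b = 10; heap: [0-0 ALLOC][1-2 FREE][3-9 ALLOC][10-16 ALLOC][17-57 FREE]
Free blocks: [2 41] total_free=43 largest=41 -> 100*(43-41)/43 = 200/43 ≈ 4.651 -> rounds to 5

Answer: 5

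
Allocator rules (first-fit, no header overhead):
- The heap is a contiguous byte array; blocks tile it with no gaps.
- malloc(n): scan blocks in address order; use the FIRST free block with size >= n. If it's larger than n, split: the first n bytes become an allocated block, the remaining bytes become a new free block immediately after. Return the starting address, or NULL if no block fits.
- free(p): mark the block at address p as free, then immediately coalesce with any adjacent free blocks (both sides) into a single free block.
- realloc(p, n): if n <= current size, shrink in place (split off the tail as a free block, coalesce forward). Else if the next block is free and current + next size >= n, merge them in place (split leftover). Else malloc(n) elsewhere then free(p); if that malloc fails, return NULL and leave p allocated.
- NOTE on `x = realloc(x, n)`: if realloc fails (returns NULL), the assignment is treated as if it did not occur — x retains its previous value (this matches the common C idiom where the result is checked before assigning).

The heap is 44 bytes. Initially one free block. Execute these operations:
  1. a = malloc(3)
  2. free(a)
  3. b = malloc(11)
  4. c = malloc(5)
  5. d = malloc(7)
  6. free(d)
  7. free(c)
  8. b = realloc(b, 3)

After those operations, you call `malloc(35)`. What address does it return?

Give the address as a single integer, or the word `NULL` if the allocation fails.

Answer: 3

Derivation:
Op 1: a = malloc(3) -> a = 0; heap: [0-2 ALLOC][3-43 FREE]
Op 2: free(a) -> (freed a); heap: [0-43 FREE]
Op 3: b = malloc(11) -> b = 0; heap: [0-10 ALLOC][11-43 FREE]
Op 4: c = malloc(5) -> c = 11; heap: [0-10 ALLOC][11-15 ALLOC][16-43 FREE]
Op 5: d = malloc(7) -> d = 16; heap: [0-10 ALLOC][11-15 ALLOC][16-22 ALLOC][23-43 FREE]
Op 6: free(d) -> (freed d); heap: [0-10 ALLOC][11-15 ALLOC][16-43 FREE]
Op 7: free(c) -> (freed c); heap: [0-10 ALLOC][11-43 FREE]
Op 8: b = realloc(b, 3) -> b = 0; heap: [0-2 ALLOC][3-43 FREE]
malloc(35): first-fit scan over [0-2 ALLOC][3-43 FREE] -> 3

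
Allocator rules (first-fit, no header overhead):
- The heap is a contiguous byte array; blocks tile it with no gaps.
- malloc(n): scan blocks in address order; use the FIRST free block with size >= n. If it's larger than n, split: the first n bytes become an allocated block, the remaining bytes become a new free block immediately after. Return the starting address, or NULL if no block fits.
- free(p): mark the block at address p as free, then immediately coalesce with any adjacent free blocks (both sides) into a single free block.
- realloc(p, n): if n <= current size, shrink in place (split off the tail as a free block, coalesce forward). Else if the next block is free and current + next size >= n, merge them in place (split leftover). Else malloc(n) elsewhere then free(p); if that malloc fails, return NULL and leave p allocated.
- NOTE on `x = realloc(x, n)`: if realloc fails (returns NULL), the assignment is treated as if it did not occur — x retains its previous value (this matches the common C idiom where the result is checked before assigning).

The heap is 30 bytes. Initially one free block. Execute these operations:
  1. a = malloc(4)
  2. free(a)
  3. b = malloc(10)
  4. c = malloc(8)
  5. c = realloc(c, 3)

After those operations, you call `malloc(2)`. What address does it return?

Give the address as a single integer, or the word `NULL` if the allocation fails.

Answer: 13

Derivation:
Op 1: a = malloc(4) -> a = 0; heap: [0-3 ALLOC][4-29 FREE]
Op 2: free(a) -> (freed a); heap: [0-29 FREE]
Op 3: b = malloc(10) -> b = 0; heap: [0-9 ALLOC][10-29 FREE]
Op 4: c = malloc(8) -> c = 10; heap: [0-9 ALLOC][10-17 ALLOC][18-29 FREE]
Op 5: c = realloc(c, 3) -> c = 10; heap: [0-9 ALLOC][10-12 ALLOC][13-29 FREE]
malloc(2): first-fit scan over [0-9 ALLOC][10-12 ALLOC][13-29 FREE] -> 13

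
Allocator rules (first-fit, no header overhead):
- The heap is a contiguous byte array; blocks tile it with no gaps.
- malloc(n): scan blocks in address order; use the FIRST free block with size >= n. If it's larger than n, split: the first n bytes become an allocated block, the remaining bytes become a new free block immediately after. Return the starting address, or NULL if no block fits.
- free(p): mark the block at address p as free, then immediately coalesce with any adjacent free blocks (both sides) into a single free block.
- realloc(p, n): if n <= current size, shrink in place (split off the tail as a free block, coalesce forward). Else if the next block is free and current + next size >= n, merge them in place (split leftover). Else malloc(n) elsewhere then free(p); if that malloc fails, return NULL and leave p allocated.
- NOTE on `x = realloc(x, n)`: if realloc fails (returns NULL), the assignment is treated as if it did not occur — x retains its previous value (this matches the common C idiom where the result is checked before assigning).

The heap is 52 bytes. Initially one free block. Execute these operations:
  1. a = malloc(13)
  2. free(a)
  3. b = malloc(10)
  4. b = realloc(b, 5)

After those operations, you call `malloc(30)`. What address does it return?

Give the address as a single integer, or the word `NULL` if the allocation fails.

Op 1: a = malloc(13) -> a = 0; heap: [0-12 ALLOC][13-51 FREE]
Op 2: free(a) -> (freed a); heap: [0-51 FREE]
Op 3: b = malloc(10) -> b = 0; heap: [0-9 ALLOC][10-51 FREE]
Op 4: b = realloc(b, 5) -> b = 0; heap: [0-4 ALLOC][5-51 FREE]
malloc(30): first-fit scan over [0-4 ALLOC][5-51 FREE] -> 5

Answer: 5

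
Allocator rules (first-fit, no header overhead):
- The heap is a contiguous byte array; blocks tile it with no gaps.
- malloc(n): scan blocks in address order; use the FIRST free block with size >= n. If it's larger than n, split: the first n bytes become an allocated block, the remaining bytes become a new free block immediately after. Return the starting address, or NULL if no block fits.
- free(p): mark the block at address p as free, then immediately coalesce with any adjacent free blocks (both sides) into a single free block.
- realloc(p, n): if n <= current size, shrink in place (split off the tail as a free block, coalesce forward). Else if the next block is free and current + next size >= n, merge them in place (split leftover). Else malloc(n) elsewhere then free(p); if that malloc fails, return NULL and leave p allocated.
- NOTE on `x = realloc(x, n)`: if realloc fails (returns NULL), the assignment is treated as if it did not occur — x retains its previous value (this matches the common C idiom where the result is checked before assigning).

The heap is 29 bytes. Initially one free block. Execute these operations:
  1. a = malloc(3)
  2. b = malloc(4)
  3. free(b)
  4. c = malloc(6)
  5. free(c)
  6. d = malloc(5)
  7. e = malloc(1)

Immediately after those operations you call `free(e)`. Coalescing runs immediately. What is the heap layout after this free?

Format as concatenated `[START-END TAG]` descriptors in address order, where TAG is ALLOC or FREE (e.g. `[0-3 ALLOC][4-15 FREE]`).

Answer: [0-2 ALLOC][3-7 ALLOC][8-28 FREE]

Derivation:
Op 1: a = malloc(3) -> a = 0; heap: [0-2 ALLOC][3-28 FREE]
Op 2: b = malloc(4) -> b = 3; heap: [0-2 ALLOC][3-6 ALLOC][7-28 FREE]
Op 3: free(b) -> (freed b); heap: [0-2 ALLOC][3-28 FREE]
Op 4: c = malloc(6) -> c = 3; heap: [0-2 ALLOC][3-8 ALLOC][9-28 FREE]
Op 5: free(c) -> (freed c); heap: [0-2 ALLOC][3-28 FREE]
Op 6: d = malloc(5) -> d = 3; heap: [0-2 ALLOC][3-7 ALLOC][8-28 FREE]
Op 7: e = malloc(1) -> e = 8; heap: [0-2 ALLOC][3-7 ALLOC][8-8 ALLOC][9-28 FREE]
free(e): e = 8 -> block [8-8 ALLOC]; mark free, coalesce with adjacent free neighbors -> [0-2 ALLOC][3-7 ALLOC][8-28 FREE]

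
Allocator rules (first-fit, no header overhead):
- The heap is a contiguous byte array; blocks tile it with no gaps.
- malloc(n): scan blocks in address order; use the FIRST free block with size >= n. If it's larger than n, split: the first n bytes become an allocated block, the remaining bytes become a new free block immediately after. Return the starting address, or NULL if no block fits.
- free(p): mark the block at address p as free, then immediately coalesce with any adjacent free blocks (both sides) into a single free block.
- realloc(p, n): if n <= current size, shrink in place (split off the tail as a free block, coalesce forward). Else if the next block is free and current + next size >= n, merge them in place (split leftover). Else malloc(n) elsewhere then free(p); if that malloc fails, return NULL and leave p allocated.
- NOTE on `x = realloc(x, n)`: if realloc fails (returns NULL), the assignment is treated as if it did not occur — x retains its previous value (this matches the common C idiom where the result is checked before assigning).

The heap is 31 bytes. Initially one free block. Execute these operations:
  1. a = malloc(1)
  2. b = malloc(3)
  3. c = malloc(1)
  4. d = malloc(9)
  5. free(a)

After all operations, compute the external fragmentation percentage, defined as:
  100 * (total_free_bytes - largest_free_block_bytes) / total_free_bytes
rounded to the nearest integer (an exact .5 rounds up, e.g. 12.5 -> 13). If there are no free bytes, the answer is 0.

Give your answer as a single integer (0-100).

Answer: 6

Derivation:
Op 1: a = malloc(1) -> a = 0; heap: [0-0 ALLOC][1-30 FREE]
Op 2: b = malloc(3) -> b = 1; heap: [0-0 ALLOC][1-3 ALLOC][4-30 FREE]
Op 3: c = malloc(1) -> c = 4; heap: [0-0 ALLOC][1-3 ALLOC][4-4 ALLOC][5-30 FREE]
Op 4: d = malloc(9) -> d = 5; heap: [0-0 ALLOC][1-3 ALLOC][4-4 ALLOC][5-13 ALLOC][14-30 FREE]
Op 5: free(a) -> (freed a); heap: [0-0 FREE][1-3 ALLOC][4-4 ALLOC][5-13 ALLOC][14-30 FREE]
Free blocks: [1 17] total_free=18 largest=17 -> 100*(18-17)/18 = 100/18 ≈ 5.556 -> rounds to 6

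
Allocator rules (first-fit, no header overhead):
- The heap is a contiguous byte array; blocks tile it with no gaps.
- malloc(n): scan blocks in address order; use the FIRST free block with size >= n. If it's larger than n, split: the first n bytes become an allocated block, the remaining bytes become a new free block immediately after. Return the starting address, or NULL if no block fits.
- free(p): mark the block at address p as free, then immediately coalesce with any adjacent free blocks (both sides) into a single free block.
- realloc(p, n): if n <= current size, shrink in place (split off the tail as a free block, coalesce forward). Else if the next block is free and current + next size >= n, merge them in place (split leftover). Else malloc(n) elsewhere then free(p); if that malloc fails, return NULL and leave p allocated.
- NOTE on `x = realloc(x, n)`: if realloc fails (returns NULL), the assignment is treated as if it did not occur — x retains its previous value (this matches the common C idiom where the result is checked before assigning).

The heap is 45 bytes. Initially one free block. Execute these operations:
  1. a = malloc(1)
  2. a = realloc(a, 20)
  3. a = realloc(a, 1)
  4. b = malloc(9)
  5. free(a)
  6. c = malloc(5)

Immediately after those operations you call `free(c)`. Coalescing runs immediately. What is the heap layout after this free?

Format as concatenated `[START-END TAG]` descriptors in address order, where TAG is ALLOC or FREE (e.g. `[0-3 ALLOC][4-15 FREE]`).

Answer: [0-0 FREE][1-9 ALLOC][10-44 FREE]

Derivation:
Op 1: a = malloc(1) -> a = 0; heap: [0-0 ALLOC][1-44 FREE]
Op 2: a = realloc(a, 20) -> a = 0; heap: [0-19 ALLOC][20-44 FREE]
Op 3: a = realloc(a, 1) -> a = 0; heap: [0-0 ALLOC][1-44 FREE]
Op 4: b = malloc(9) -> b = 1; heap: [0-0 ALLOC][1-9 ALLOC][10-44 FREE]
Op 5: free(a) -> (freed a); heap: [0-0 FREE][1-9 ALLOC][10-44 FREE]
Op 6: c = malloc(5) -> c = 10; heap: [0-0 FREE][1-9 ALLOC][10-14 ALLOC][15-44 FREE]
free(c): c = 10 -> block [10-14 ALLOC]; mark free, coalesce with adjacent free neighbors -> [0-0 FREE][1-9 ALLOC][10-44 FREE]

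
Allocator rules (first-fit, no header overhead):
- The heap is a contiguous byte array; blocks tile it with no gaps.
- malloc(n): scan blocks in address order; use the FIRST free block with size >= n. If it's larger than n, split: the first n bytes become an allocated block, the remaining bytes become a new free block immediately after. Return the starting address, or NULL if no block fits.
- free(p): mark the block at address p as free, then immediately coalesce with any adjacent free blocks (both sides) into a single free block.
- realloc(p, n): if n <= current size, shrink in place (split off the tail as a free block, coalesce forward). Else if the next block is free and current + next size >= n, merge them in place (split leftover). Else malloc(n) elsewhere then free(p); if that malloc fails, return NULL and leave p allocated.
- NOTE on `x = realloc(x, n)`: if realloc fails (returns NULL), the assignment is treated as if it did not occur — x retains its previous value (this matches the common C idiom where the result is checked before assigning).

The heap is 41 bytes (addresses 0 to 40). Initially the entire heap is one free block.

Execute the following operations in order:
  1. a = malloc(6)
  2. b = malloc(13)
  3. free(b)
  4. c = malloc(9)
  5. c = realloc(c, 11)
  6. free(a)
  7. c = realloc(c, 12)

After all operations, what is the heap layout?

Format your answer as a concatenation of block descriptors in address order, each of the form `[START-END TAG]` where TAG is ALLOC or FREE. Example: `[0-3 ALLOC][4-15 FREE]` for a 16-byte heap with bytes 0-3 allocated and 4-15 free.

Answer: [0-5 FREE][6-17 ALLOC][18-40 FREE]

Derivation:
Op 1: a = malloc(6) -> a = 0; heap: [0-5 ALLOC][6-40 FREE]
Op 2: b = malloc(13) -> b = 6; heap: [0-5 ALLOC][6-18 ALLOC][19-40 FREE]
Op 3: free(b) -> (freed b); heap: [0-5 ALLOC][6-40 FREE]
Op 4: c = malloc(9) -> c = 6; heap: [0-5 ALLOC][6-14 ALLOC][15-40 FREE]
Op 5: c = realloc(c, 11) -> c = 6; heap: [0-5 ALLOC][6-16 ALLOC][17-40 FREE]
Op 6: free(a) -> (freed a); heap: [0-5 FREE][6-16 ALLOC][17-40 FREE]
Op 7: c = realloc(c, 12) -> c = 6; heap: [0-5 FREE][6-17 ALLOC][18-40 FREE]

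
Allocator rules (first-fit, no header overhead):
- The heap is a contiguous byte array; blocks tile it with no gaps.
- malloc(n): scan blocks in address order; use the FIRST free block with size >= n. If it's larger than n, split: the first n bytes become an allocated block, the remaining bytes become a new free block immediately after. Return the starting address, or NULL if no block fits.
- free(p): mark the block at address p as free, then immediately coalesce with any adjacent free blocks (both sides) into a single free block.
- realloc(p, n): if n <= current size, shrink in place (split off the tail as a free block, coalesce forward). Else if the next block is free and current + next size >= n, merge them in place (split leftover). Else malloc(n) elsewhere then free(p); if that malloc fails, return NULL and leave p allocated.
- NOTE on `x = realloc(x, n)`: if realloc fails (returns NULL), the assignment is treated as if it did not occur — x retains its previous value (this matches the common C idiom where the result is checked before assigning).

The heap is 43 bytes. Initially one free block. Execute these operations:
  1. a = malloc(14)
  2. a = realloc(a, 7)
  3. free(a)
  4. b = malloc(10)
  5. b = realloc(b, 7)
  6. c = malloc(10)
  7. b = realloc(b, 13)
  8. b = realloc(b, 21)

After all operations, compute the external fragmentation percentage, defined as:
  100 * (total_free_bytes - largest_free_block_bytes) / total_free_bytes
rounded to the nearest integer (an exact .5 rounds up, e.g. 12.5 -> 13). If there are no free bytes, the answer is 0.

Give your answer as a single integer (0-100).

Op 1: a = malloc(14) -> a = 0; heap: [0-13 ALLOC][14-42 FREE]
Op 2: a = realloc(a, 7) -> a = 0; heap: [0-6 ALLOC][7-42 FREE]
Op 3: free(a) -> (freed a); heap: [0-42 FREE]
Op 4: b = malloc(10) -> b = 0; heap: [0-9 ALLOC][10-42 FREE]
Op 5: b = realloc(b, 7) -> b = 0; heap: [0-6 ALLOC][7-42 FREE]
Op 6: c = malloc(10) -> c = 7; heap: [0-6 ALLOC][7-16 ALLOC][17-42 FREE]
Op 7: b = realloc(b, 13) -> b = 17; heap: [0-6 FREE][7-16 ALLOC][17-29 ALLOC][30-42 FREE]
Op 8: b = realloc(b, 21) -> b = 17; heap: [0-6 FREE][7-16 ALLOC][17-37 ALLOC][38-42 FREE]
Free blocks: [7 5] total_free=12 largest=7 -> 100*(12-7)/12 = 500/12 ≈ 41.667 -> rounds to 42

Answer: 42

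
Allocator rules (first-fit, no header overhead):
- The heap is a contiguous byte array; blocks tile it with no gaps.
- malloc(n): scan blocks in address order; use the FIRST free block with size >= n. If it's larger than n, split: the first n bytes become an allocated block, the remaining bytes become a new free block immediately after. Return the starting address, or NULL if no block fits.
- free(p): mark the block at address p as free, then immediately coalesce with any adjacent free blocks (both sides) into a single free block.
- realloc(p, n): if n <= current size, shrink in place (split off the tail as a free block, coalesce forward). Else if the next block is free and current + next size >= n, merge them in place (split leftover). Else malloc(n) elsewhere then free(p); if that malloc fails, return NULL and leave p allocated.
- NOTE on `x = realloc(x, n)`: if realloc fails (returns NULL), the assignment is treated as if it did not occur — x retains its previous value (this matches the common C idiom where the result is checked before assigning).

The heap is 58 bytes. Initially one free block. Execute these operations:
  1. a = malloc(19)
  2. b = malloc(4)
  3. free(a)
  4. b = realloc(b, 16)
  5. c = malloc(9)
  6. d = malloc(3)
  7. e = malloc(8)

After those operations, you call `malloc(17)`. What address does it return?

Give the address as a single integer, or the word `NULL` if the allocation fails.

Answer: NULL

Derivation:
Op 1: a = malloc(19) -> a = 0; heap: [0-18 ALLOC][19-57 FREE]
Op 2: b = malloc(4) -> b = 19; heap: [0-18 ALLOC][19-22 ALLOC][23-57 FREE]
Op 3: free(a) -> (freed a); heap: [0-18 FREE][19-22 ALLOC][23-57 FREE]
Op 4: b = realloc(b, 16) -> b = 19; heap: [0-18 FREE][19-34 ALLOC][35-57 FREE]
Op 5: c = malloc(9) -> c = 0; heap: [0-8 ALLOC][9-18 FREE][19-34 ALLOC][35-57 FREE]
Op 6: d = malloc(3) -> d = 9; heap: [0-8 ALLOC][9-11 ALLOC][12-18 FREE][19-34 ALLOC][35-57 FREE]
Op 7: e = malloc(8) -> e = 35; heap: [0-8 ALLOC][9-11 ALLOC][12-18 FREE][19-34 ALLOC][35-42 ALLOC][43-57 FREE]
malloc(17): first-fit scan over [0-8 ALLOC][9-11 ALLOC][12-18 FREE][19-34 ALLOC][35-42 ALLOC][43-57 FREE] -> NULL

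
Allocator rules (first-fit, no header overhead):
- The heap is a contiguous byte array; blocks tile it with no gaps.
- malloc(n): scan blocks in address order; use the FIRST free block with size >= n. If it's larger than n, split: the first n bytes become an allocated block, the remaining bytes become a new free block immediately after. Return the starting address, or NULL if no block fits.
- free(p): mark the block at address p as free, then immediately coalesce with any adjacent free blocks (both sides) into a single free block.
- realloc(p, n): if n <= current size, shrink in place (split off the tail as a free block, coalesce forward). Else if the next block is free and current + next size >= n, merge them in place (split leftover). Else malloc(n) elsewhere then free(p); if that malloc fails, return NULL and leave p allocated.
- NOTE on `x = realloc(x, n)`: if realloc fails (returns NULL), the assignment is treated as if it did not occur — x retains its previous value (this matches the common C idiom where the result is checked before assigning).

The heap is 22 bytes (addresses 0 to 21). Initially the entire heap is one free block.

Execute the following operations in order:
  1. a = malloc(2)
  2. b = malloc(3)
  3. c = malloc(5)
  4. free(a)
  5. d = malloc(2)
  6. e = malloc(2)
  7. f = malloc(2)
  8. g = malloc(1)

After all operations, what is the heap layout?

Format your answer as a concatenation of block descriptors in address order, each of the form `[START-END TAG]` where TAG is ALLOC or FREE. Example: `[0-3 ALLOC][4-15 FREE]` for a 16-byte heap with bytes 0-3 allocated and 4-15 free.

Op 1: a = malloc(2) -> a = 0; heap: [0-1 ALLOC][2-21 FREE]
Op 2: b = malloc(3) -> b = 2; heap: [0-1 ALLOC][2-4 ALLOC][5-21 FREE]
Op 3: c = malloc(5) -> c = 5; heap: [0-1 ALLOC][2-4 ALLOC][5-9 ALLOC][10-21 FREE]
Op 4: free(a) -> (freed a); heap: [0-1 FREE][2-4 ALLOC][5-9 ALLOC][10-21 FREE]
Op 5: d = malloc(2) -> d = 0; heap: [0-1 ALLOC][2-4 ALLOC][5-9 ALLOC][10-21 FREE]
Op 6: e = malloc(2) -> e = 10; heap: [0-1 ALLOC][2-4 ALLOC][5-9 ALLOC][10-11 ALLOC][12-21 FREE]
Op 7: f = malloc(2) -> f = 12; heap: [0-1 ALLOC][2-4 ALLOC][5-9 ALLOC][10-11 ALLOC][12-13 ALLOC][14-21 FREE]
Op 8: g = malloc(1) -> g = 14; heap: [0-1 ALLOC][2-4 ALLOC][5-9 ALLOC][10-11 ALLOC][12-13 ALLOC][14-14 ALLOC][15-21 FREE]

Answer: [0-1 ALLOC][2-4 ALLOC][5-9 ALLOC][10-11 ALLOC][12-13 ALLOC][14-14 ALLOC][15-21 FREE]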